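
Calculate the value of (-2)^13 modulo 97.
Using repeated squaring. (-2) ≡ 95 (mod 97). 13 = 8 + 4 + 1 (binary 1101). Repeated squaring mod 97: 95^1 ≡ 95; 95^2 ≡ 95² = 9025 ≡ 4; 95^4 ≡ 4² = 16 ≡ 16; 95^8 ≡ 16² = 256 ≡ 62. Multiply: (-2)^13 ≡ 95^8 × 95^4 × 95^1 ≡ 62 × 16 × 95 (mod 97): 62 × 16 = 992 ≡ 22; 22 × 95 = 2090 ≡ 53. So (-2)^13 ≡ 53 (mod 97).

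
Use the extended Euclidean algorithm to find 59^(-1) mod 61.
Extended GCD: 59(30) + 61(-29) = 1. So 59^(-1) ≡ 30 ≡ 30 (mod 61). Verify: 59 × 30 = 1770 ≡ 1 (mod 61)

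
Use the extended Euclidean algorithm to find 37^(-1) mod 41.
Extended GCD: 37(10) + 41(-9) = 1. So 37^(-1) ≡ 10 ≡ 10 (mod 41). Verify: 37 × 10 = 370 ≡ 1 (mod 41)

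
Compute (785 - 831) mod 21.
17

(785 - 831) = -46
-46 mod 21 = 17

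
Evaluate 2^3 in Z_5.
3 = 2 + 1 (binary 11). Repeated squaring mod 5: 2^1 ≡ 2; 2^2 ≡ 2² = 4 ≡ 4. Multiply: 2^3 = 2^2 × 2^1 ≡ 4 × 2 (mod 5): 4 × 2 = 8 ≡ 3. So 2^3 ≡ 3 (mod 5).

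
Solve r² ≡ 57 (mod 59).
The square roots of 57 mod 59 are 36 and 23. Verify: 36² = 1296 ≡ 57 (mod 59)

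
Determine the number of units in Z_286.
120

Prime factorization: 286 = 2 × 11 × 13
Using the formula φ(n) = n × Π(1 - 1/p) for each prime factor p:
φ(286) = 286 × (1 - 1/2) × (1 - 1/11) × (1 - 1/13)
φ(286) = 120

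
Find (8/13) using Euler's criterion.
(8/13) = 8^{6} mod 13 = -1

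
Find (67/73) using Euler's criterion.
(67/73) = 67^{36} mod 73 = 1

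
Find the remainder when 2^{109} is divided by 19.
By Fermat: 2^{18} ≡ 1 (mod 19). 109 = 6×18 + 1. So 2^{109} ≡ 2^{1} ≡ 2 (mod 19)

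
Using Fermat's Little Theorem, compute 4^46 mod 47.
By Fermat's Little Theorem, 4^{46} ≡ 1 (mod 47) since 47 is prime and gcd(4, 47) = 1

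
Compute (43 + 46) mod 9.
8

(43 + 46) = 89
89 mod 9 = 8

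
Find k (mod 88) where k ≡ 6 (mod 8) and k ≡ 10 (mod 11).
M = 8 × 11 = 88. M₁ = 11, y₁ ≡ 3 (mod 8). M₂ = 8, y₂ ≡ 7 (mod 11). k = 6×11×3 + 10×8×7 ≡ 54 (mod 88)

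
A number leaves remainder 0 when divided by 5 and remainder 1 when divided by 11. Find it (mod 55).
M = 5 × 11 = 55. M₁ = 11, y₁ ≡ 1 (mod 5). M₂ = 5, y₂ ≡ 9 (mod 11). z = 0×11×1 + 1×5×9 ≡ 45 (mod 55)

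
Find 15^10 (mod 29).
10 = 8 + 2 (binary 1010). Repeated squaring mod 29: 15^1 ≡ 15; 15^2 ≡ 15² = 225 ≡ 22; 15^4 ≡ 22² = 484 ≡ 20; 15^8 ≡ 20² = 400 ≡ 23. Multiply: 15^10 = 15^8 × 15^2 ≡ 23 × 22 (mod 29): 23 × 22 = 506 ≡ 13. So 15^10 ≡ 13 (mod 29).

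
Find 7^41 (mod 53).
Using repeated squaring. 41 = 32 + 8 + 1 (binary 101001). Repeated squaring mod 53: 7^1 ≡ 7; 7^2 ≡ 7² = 49 ≡ 49; 7^4 ≡ 49² = 2401 ≡ 16; 7^8 ≡ 16² = 256 ≡ 44; 7^16 ≡ 44² = 1936 ≡ 28; 7^32 ≡ 28² = 784 ≡ 42. Multiply: 7^41 = 7^32 × 7^8 × 7^1 ≡ 42 × 44 × 7 (mod 53): 42 × 44 = 1848 ≡ 46; 46 × 7 = 322 ≡ 4. So 7^41 ≡ 4 (mod 53).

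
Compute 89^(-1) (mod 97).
12

Using Extended Euclidean Algorithm:
gcd(89, 97) = 1
Bezout coefficients: 89 × 12 + 97 × -11 = 1
So 89 × 12 ≡ 1 (mod 97)
The inverse is 12 mod 97 = 12
Verification: 89 × 12 = 1068 = 11 × 97 + 1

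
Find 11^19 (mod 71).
Using repeated squaring. 19 = 16 + 2 + 1 (binary 10011). Repeated squaring mod 71: 11^1 ≡ 11; 11^2 ≡ 11² = 121 ≡ 50; 11^4 ≡ 50² = 2500 ≡ 15; 11^8 ≡ 15² = 225 ≡ 12; 11^16 ≡ 12² = 144 ≡ 2. Multiply: 11^19 = 11^16 × 11^2 × 11^1 ≡ 2 × 50 × 11 (mod 71): 2 × 50 = 100 ≡ 29; 29 × 11 = 319 ≡ 35. So 11^19 ≡ 35 (mod 71).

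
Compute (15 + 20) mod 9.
8

(15 + 20) = 35
35 mod 9 = 8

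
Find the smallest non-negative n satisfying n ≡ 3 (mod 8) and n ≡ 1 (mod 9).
M = 8 × 9 = 72. M₁ = 9, y₁ ≡ 1 (mod 8). M₂ = 8, y₂ ≡ 8 (mod 9). n = 3×9×1 + 1×8×8 ≡ 19 (mod 72)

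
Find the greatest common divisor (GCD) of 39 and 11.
1

Using the Euclidean algorithm:
39 = 3 × 11 + 6
11 = 1 × 6 + 5
6 = 1 × 5 + 1
5 = 5 × 1 + 0

GCD(39, 11) = 1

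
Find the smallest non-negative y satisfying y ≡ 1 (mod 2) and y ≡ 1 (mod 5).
M = 2 × 5 = 10. M₁ = 5, y₁ ≡ 1 (mod 2). M₂ = 2, y₂ ≡ 3 (mod 5). y = 1×5×1 + 1×2×3 ≡ 1 (mod 10)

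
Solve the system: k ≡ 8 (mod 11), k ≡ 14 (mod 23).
M = 11 × 23 = 253. M₁ = 23, y₁ ≡ 1 (mod 11). M₂ = 11, y₂ ≡ 21 (mod 23). k = 8×23×1 + 14×11×21 ≡ 129 (mod 253)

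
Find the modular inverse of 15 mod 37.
15^(-1) ≡ 5 (mod 37). Verification: 15 × 5 = 75 ≡ 1 (mod 37)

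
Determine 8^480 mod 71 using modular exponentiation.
Using Fermat: 8^{70} ≡ 1 (mod 71). 480 ≡ 60 (mod 70). So 8^{480} ≡ 8^{60} ≡ 32 (mod 71)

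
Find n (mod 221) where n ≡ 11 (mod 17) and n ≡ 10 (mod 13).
M = 17 × 13 = 221. M₁ = 13, y₁ ≡ 4 (mod 17). M₂ = 17, y₂ ≡ 10 (mod 13). n = 11×13×4 + 10×17×10 ≡ 62 (mod 221)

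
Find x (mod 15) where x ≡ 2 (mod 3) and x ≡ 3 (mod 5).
M = 3 × 5 = 15. M₁ = 5, y₁ ≡ 2 (mod 3). M₂ = 3, y₂ ≡ 2 (mod 5). x = 2×5×2 + 3×3×2 ≡ 8 (mod 15)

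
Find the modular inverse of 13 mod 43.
13^(-1) ≡ 10 (mod 43). Verification: 13 × 10 = 130 ≡ 1 (mod 43)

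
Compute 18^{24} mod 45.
36

Using successive squaring:
Binary expansion of 24: 11000
Powers of 18 mod 45 (each is the square of the previous):
  18^1 ≡ 18 (mod 45)
  18^2 ≡ 18² = 324 ≡ 9 (mod 45)
  18^4 ≡ 9² = 81 ≡ 36 (mod 45)
  18^8 ≡ 36² = 1296 ≡ 36 (mod 45)
  18^16 ≡ 36² = 1296 ≡ 36 (mod 45)
24 = 16 + 8, so 18^24 = 18^16 × 18^8 ≡ 36 × 36 (mod 45)
Multiplying step by step:
  36 × 36 = 1296 ≡ 36 (mod 45)
Result: 18^24 ≡ 36 (mod 45)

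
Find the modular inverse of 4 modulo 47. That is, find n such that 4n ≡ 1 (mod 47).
12

Using Extended Euclidean Algorithm:
gcd(4, 47) = 1
Bezout coefficients: 4 × 12 + 47 × -1 = 1
So 4 × 12 ≡ 1 (mod 47)
The inverse is 12 mod 47 = 12
Verification: 4 × 12 = 48 = 1 × 47 + 1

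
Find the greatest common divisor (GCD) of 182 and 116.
2

Using the Euclidean algorithm:
182 = 1 × 116 + 66
116 = 1 × 66 + 50
66 = 1 × 50 + 16
50 = 3 × 16 + 2
16 = 8 × 2 + 0

GCD(182, 116) = 2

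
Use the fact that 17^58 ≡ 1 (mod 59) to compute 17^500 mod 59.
By Fermat: 17^{58} ≡ 1 (mod 59). 500 = 8×58 + 36. So 17^{500} ≡ 17^{36} ≡ 45 (mod 59)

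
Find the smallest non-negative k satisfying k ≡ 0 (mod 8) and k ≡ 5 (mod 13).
M = 8 × 13 = 104. M₁ = 13, y₁ ≡ 5 (mod 8). M₂ = 8, y₂ ≡ 5 (mod 13). k = 0×13×5 + 5×8×5 ≡ 96 (mod 104)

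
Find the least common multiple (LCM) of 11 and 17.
187

First find GCD(11, 17) using the Euclidean algorithm:
11 = 0 × 17 + 11
17 = 1 × 11 + 6
11 = 1 × 6 + 5
6 = 1 × 5 + 1
5 = 5 × 1 + 0
GCD(11, 17) = 1

LCM formula: LCM(a, b) = (a × b) / GCD(a, b)
LCM(11, 17) = (11 × 17) / 1
LCM(11, 17) = 187 / 1
LCM(11, 17) = 187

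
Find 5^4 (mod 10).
4 = 4 (binary 100). Repeated squaring mod 10: 5^1 ≡ 5; 5^2 ≡ 5² = 25 ≡ 5; 5^4 ≡ 5² = 25 ≡ 5. So 5^4 ≡ 5 (mod 10).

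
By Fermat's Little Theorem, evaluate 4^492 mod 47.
By Fermat: 4^{46} ≡ 1 (mod 47). 492 ≡ 32 (mod 46). So 4^{492} ≡ 4^{32} ≡ 25 (mod 47)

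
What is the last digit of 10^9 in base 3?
10 ≡ 1 (mod 3). 9 = 8 + 1 (binary 1001). Repeated squaring mod 3: 1^1 ≡ 1; 1^2 ≡ 1² = 1 ≡ 1; 1^4 ≡ 1² = 1 ≡ 1; 1^8 ≡ 1² = 1 ≡ 1. Multiply: 10^9 ≡ 1^8 × 1^1 ≡ 1 × 1 (mod 3): 1 × 1 = 1 ≡ 1. So 10^9 ≡ 1 (mod 3).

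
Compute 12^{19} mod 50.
48

Using successive squaring:
Binary expansion of 19: 10011
Powers of 12 mod 50 (each is the square of the previous):
  12^1 ≡ 12 (mod 50)
  12^2 ≡ 12² = 144 ≡ 44 (mod 50)
  12^4 ≡ 44² = 1936 ≡ 36 (mod 50)
  12^8 ≡ 36² = 1296 ≡ 46 (mod 50)
  12^16 ≡ 46² = 2116 ≡ 16 (mod 50)
19 = 16 + 2 + 1, so 12^19 = 12^16 × 12^2 × 12^1 ≡ 16 × 44 × 12 (mod 50)
Multiplying step by step:
  16 × 44 = 704 ≡ 4 (mod 50)
  4 × 12 = 48 ≡ 48 (mod 50)
Result: 12^19 ≡ 48 (mod 50)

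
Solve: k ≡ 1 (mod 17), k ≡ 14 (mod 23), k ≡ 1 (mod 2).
M = 17 × 23 × 2 = 782. M₁ = 46, y₁ ≡ 10 (mod 17). M₂ = 34, y₂ ≡ 21 (mod 23). M₃ = 391, y₃ ≡ 1 (mod 2). k = 1×46×10 + 14×34×21 + 1×391×1 ≡ 681 (mod 782)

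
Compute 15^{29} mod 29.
15

Using successive squaring:
Binary expansion of 29: 11101
Powers of 15 mod 29 (each is the square of the previous):
  15^1 ≡ 15 (mod 29)
  15^2 ≡ 15² = 225 ≡ 22 (mod 29)
  15^4 ≡ 22² = 484 ≡ 20 (mod 29)
  15^8 ≡ 20² = 400 ≡ 23 (mod 29)
  15^16 ≡ 23² = 529 ≡ 7 (mod 29)
29 = 16 + 8 + 4 + 1, so 15^29 = 15^16 × 15^8 × 15^4 × 15^1 ≡ 7 × 23 × 20 × 15 (mod 29)
Multiplying step by step:
  7 × 23 = 161 ≡ 16 (mod 29)
  16 × 20 = 320 ≡ 1 (mod 29)
  1 × 15 = 15 ≡ 15 (mod 29)
Result: 15^29 ≡ 15 (mod 29)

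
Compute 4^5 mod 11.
5 = 4 + 1 (binary 101). Repeated squaring mod 11: 4^1 ≡ 4; 4^2 ≡ 4² = 16 ≡ 5; 4^4 ≡ 5² = 25 ≡ 3. Multiply: 4^5 = 4^4 × 4^1 ≡ 3 × 4 (mod 11): 3 × 4 = 12 ≡ 1. So 4^5 ≡ 1 (mod 11).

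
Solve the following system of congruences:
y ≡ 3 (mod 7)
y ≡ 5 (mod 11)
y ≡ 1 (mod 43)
2194

Using the Chinese Remainder Theorem:
M = product of moduli = 3311
For equation 1: M_1 = 473, 473 ≡ 4 (mod 7), inverse of 473 mod 7 is 2 (check: 4 × 2 = 8 ≡ 1 (mod 7))
For equation 2: M_2 = 301, 301 ≡ 4 (mod 11), inverse of 301 mod 11 is 3 (check: 4 × 3 = 12 ≡ 1 (mod 11))
For equation 3: M_3 = 77, 77 ≡ 34 (mod 43), inverse of 77 mod 43 is 19 (check: 34 × 19 = 646 ≡ 1 (mod 43))
Combine: y ≡ Σ r_i×M_i×(M_i⁻¹ mod m_i) = 3×473×2 + 5×301×3 + 1×77×19 = 2838 + 4515 + 1463 = 8816
8816 mod 3311 = 2194
y ≡ 2194 (mod 3311)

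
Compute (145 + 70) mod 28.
19

(145 + 70) = 215
215 mod 28 = 19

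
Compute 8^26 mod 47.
Using repeated squaring. 26 = 16 + 8 + 2 (binary 11010). Repeated squaring mod 47: 8^1 ≡ 8; 8^2 ≡ 8² = 64 ≡ 17; 8^4 ≡ 17² = 289 ≡ 7; 8^8 ≡ 7² = 49 ≡ 2; 8^16 ≡ 2² = 4 ≡ 4. Multiply: 8^26 = 8^16 × 8^8 × 8^2 ≡ 4 × 2 × 17 (mod 47): 4 × 2 = 8 ≡ 8; 8 × 17 = 136 ≡ 42. So 8^26 ≡ 42 (mod 47).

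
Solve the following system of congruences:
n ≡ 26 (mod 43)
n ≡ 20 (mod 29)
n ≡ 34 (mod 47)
8024

Using the Chinese Remainder Theorem:
M = product of moduli = 58609
For equation 1: M_1 = 1363, 1363 ≡ 30 (mod 43), inverse of 1363 mod 43 is 33 (check: 30 × 33 = 990 ≡ 1 (mod 43))
For equation 2: M_2 = 2021, 2021 ≡ 20 (mod 29), inverse of 2021 mod 29 is 16 (check: 20 × 16 = 320 ≡ 1 (mod 29))
For equation 3: M_3 = 1247, 1247 ≡ 25 (mod 47), inverse of 1247 mod 47 is 32 (check: 25 × 32 = 800 ≡ 1 (mod 47))
Combine: n ≡ Σ r_i×M_i×(M_i⁻¹ mod m_i) = 26×1363×33 + 20×2021×16 + 34×1247×32 = 1169454 + 646720 + 1356736 = 3172910
3172910 mod 58609 = 8024
n ≡ 8024 (mod 58609)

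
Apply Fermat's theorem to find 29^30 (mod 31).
By Fermat's Little Theorem, 29^{30} ≡ 1 (mod 31) since 31 is prime and gcd(29, 31) = 1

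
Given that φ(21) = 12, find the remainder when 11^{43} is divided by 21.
By Euler: 11^{12} ≡ 1 (mod 21) since gcd(11, 21) = 1. 43 = 3×12 + 7. So 11^{43} ≡ 11^{7} ≡ 11 (mod 21)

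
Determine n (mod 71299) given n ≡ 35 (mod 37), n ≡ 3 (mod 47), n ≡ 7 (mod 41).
32151

Using the Chinese Remainder Theorem:
M = product of moduli = 71299
For equation 1: M_1 = 1927, 1927 ≡ 3 (mod 37), inverse of 1927 mod 37 is 25 (check: 3 × 25 = 75 ≡ 1 (mod 37))
For equation 2: M_2 = 1517, 1517 ≡ 13 (mod 47), inverse of 1517 mod 47 is 29 (check: 13 × 29 = 377 ≡ 1 (mod 47))
For equation 3: M_3 = 1739, 1739 ≡ 17 (mod 41), inverse of 1739 mod 41 is 29 (check: 17 × 29 = 493 ≡ 1 (mod 41))
Combine: n ≡ Σ r_i×M_i×(M_i⁻¹ mod m_i) = 35×1927×25 + 3×1517×29 + 7×1739×29 = 1686125 + 131979 + 353017 = 2171121
2171121 mod 71299 = 32151
n ≡ 32151 (mod 71299)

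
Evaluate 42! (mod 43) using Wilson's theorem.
By Wilson's theorem, (42)! ≡ -1 ≡ 42 (mod 43)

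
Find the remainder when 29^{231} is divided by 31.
By Fermat: 29^{30} ≡ 1 (mod 31). 231 = 7×30 + 21. So 29^{231} ≡ 29^{21} ≡ 29 (mod 31)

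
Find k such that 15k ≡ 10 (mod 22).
8

Since gcd(15, 22) = 1 divides 10, a solution exists.
Multiply both sides by the inverse of 15 mod 22:
  15^(-1) mod 22 = 3
  x ≡ 3 × 10 ≡ 30 ≡ 8 (mod 22)
Verification: 15 × 8 = 120 = 5 × 22 + 10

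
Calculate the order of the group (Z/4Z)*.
2

Prime factorization: 4 = 2^2
Using the formula φ(n) = n × Π(1 - 1/p) for each prime factor p:
φ(4) = 4 × (1 - 1/2)
φ(4) = 2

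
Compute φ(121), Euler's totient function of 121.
110

Prime factorization: 121 = 11^2
Using the formula φ(n) = n × Π(1 - 1/p) for each prime factor p:
φ(121) = 121 × (1 - 1/11)
φ(121) = 110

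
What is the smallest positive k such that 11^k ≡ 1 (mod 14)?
Powers of 11 mod 14: 11^1≡11, 11^2≡9, 11^3≡1. Order = 3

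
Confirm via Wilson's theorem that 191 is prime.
(190)! mod 191 = 190. Since this equals -1 (mod 191), Wilson confirms 191 is prime.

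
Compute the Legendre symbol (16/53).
(16/53) = 16^{26} mod 53 = 1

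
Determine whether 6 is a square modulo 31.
By Euler's criterion: 6^{15} ≡ 30 (mod 31). Since this equals -1 (≡ 30), 6 is not a QR.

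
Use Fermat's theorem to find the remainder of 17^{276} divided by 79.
64

By Fermat's Little Theorem, a^(p-1) ≡ 1 (mod p) for prime p and gcd(a, p) = 1
Here p = 79, so 17^78 ≡ 1 (mod 79)
We can reduce the exponent: 276 mod 78 = 42
So 17^276 ≡ 17^42 (mod 79)
Computing: 17^42 mod 79 = 64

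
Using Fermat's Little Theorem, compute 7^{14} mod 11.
3

By Fermat's Little Theorem, a^(p-1) ≡ 1 (mod p) for prime p and gcd(a, p) = 1
Here p = 11, so 7^10 ≡ 1 (mod 11)
We can reduce the exponent: 14 mod 10 = 4
So 7^14 ≡ 7^4 (mod 11)
Computing: 7^4 mod 11 = 3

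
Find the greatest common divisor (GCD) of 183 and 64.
1

Using the Euclidean algorithm:
183 = 2 × 64 + 55
64 = 1 × 55 + 9
55 = 6 × 9 + 1
9 = 9 × 1 + 0

GCD(183, 64) = 1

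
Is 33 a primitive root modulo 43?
p - 1 = 42 has prime divisors 2, 3, 7. Check 33^(42/q) mod 43 for each: 33^(42/2) = 33^21 ≡ 42, 33^(42/3) = 33^14 ≡ 36, 33^(42/7) = 33^6 ≡ 35 (mod 43). None of these is 1, so 33 has order 42 = φ(43), so it is a primitive root mod 43.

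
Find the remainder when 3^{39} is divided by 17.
By Fermat: 3^{16} ≡ 1 (mod 17). 39 = 2×16 + 7. So 3^{39} ≡ 3^{7} ≡ 11 (mod 17)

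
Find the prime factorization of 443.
443

Divide by primes starting from smallest:
443 ÷ 443 = 1

443 = 443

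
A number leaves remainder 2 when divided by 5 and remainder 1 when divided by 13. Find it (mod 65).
M = 5 × 13 = 65. M₁ = 13, y₁ ≡ 2 (mod 5). M₂ = 5, y₂ ≡ 8 (mod 13). t = 2×13×2 + 1×5×8 ≡ 27 (mod 65)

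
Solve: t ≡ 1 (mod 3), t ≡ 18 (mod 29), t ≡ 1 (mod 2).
M = 3 × 29 × 2 = 174. M₁ = 58, y₁ ≡ 1 (mod 3). M₂ = 6, y₂ ≡ 5 (mod 29). M₃ = 87, y₃ ≡ 1 (mod 2). t = 1×58×1 + 18×6×5 + 1×87×1 ≡ 163 (mod 174)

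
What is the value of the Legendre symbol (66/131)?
(66/131) = 66^{65} mod 131 = -1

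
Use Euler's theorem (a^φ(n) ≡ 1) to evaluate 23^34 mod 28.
By Euler: 23^{12} ≡ 1 (mod 28) since gcd(23, 28) = 1. 34 = 2×12 + 10. So 23^{34} ≡ 23^{10} ≡ 9 (mod 28)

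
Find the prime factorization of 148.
2^2 × 37

Divide by primes starting from smallest:
148 ÷ 2 = 74
74 ÷ 2 = 37
37 ÷ 37 = 1

148 = 2^2 × 37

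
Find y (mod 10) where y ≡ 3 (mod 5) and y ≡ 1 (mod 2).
M = 5 × 2 = 10. M₁ = 2, y₁ ≡ 3 (mod 5). M₂ = 5, y₂ ≡ 1 (mod 2). y = 3×2×3 + 1×5×1 ≡ 3 (mod 10)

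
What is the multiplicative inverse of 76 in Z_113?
58

Using Extended Euclidean Algorithm:
gcd(76, 113) = 1
Bezout coefficients: 76 × -55 + 113 × 37 = 1
So 76 × -55 ≡ 1 (mod 113)
The inverse is -55 mod 113 = 58
Verification: 76 × 58 = 4408 = 39 × 113 + 1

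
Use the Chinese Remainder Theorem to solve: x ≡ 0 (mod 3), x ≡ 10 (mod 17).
27

Using the Chinese Remainder Theorem:
M = product of moduli = 51
For equation 1: M_1 = 17, 17 ≡ 2 (mod 3), inverse of 17 mod 3 is 2 (check: 2 × 2 = 4 ≡ 1 (mod 3))
For equation 2: M_2 = 3, 3 ≡ 3 (mod 17), inverse of 3 mod 17 is 6 (check: 3 × 6 = 18 ≡ 1 (mod 17))
Combine: x ≡ Σ r_i×M_i×(M_i⁻¹ mod m_i) = 0×17×2 + 10×3×6 = 0 + 180 = 180
180 mod 51 = 27
x ≡ 27 (mod 51)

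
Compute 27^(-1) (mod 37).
27^(-1) ≡ 11 (mod 37). Verification: 27 × 11 = 297 ≡ 1 (mod 37)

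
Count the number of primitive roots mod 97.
Number of primitive roots mod 97 = φ(96) = 32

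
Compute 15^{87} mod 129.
21

Using successive squaring:
Binary expansion of 87: 1010111
Powers of 15 mod 129 (each is the square of the previous):
  15^1 ≡ 15 (mod 129)
  15^2 ≡ 15² = 225 ≡ 96 (mod 129)
  15^4 ≡ 96² = 9216 ≡ 57 (mod 129)
  15^8 ≡ 57² = 3249 ≡ 24 (mod 129)
  15^16 ≡ 24² = 576 ≡ 60 (mod 129)
  15^32 ≡ 60² = 3600 ≡ 117 (mod 129)
  15^64 ≡ 117² = 13689 ≡ 15 (mod 129)
87 = 64 + 16 + 4 + 2 + 1, so 15^87 = 15^64 × 15^16 × 15^4 × 15^2 × 15^1 ≡ 15 × 60 × 57 × 96 × 15 (mod 129)
Multiplying step by step:
  15 × 60 = 900 ≡ 126 (mod 129)
  126 × 57 = 7182 ≡ 87 (mod 129)
  87 × 96 = 8352 ≡ 96 (mod 129)
  96 × 15 = 1440 ≡ 21 (mod 129)
Result: 15^87 ≡ 21 (mod 129)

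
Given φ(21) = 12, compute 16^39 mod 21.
By Euler: 16^{12} ≡ 1 (mod 21) since gcd(16, 21) = 1. 39 = 3×12 + 3. So 16^{39} ≡ 16^{3} ≡ 1 (mod 21)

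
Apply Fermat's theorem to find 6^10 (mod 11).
By Fermat's Little Theorem, 6^{10} ≡ 1 (mod 11) since 11 is prime and gcd(6, 11) = 1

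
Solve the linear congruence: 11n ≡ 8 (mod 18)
4

Since gcd(11, 18) = 1 divides 8, a solution exists.
Multiply both sides by the inverse of 11 mod 18:
  11^(-1) mod 18 = 5
  x ≡ 5 × 8 ≡ 40 ≡ 4 (mod 18)
Verification: 11 × 4 = 44 = 2 × 18 + 8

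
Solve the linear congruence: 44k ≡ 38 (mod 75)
52

Since gcd(44, 75) = 1 divides 38, a solution exists.
Multiply both sides by the inverse of 44 mod 75:
  44^(-1) mod 75 = 29
  x ≡ 29 × 38 ≡ 1102 ≡ 52 (mod 75)
Verification: 44 × 52 = 2288 = 30 × 75 + 38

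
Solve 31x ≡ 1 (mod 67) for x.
13

Using Extended Euclidean Algorithm:
gcd(31, 67) = 1
Bezout coefficients: 31 × 13 + 67 × -6 = 1
So 31 × 13 ≡ 1 (mod 67)
The inverse is 13 mod 67 = 13
Verification: 31 × 13 = 403 = 6 × 67 + 1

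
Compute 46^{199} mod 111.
46

Using successive squaring:
Binary expansion of 199: 11000111
Powers of 46 mod 111 (each is the square of the previous):
  46^1 ≡ 46 (mod 111)
  46^2 ≡ 46² = 2116 ≡ 7 (mod 111)
  46^4 ≡ 7² = 49 ≡ 49 (mod 111)
  46^8 ≡ 49² = 2401 ≡ 70 (mod 111)
  46^16 ≡ 70² = 4900 ≡ 16 (mod 111)
  46^32 ≡ 16² = 256 ≡ 34 (mod 111)
  46^64 ≡ 34² = 1156 ≡ 46 (mod 111)
  46^128 ≡ 46² = 2116 ≡ 7 (mod 111)
199 = 128 + 64 + 4 + 2 + 1, so 46^199 = 46^128 × 46^64 × 46^4 × 46^2 × 46^1 ≡ 7 × 46 × 49 × 7 × 46 (mod 111)
Multiplying step by step:
  7 × 46 = 322 ≡ 100 (mod 111)
  100 × 49 = 4900 ≡ 16 (mod 111)
  16 × 7 = 112 ≡ 1 (mod 111)
  1 × 46 = 46 ≡ 46 (mod 111)
Result: 46^199 ≡ 46 (mod 111)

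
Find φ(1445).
1088

Prime factorization: 1445 = 5 × 17^2
Using the formula φ(n) = n × Π(1 - 1/p) for each prime factor p:
φ(1445) = 1445 × (1 - 1/5) × (1 - 1/17)
φ(1445) = 1088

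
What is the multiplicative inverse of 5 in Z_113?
68

Using Extended Euclidean Algorithm:
gcd(5, 113) = 1
Bezout coefficients: 5 × -45 + 113 × 2 = 1
So 5 × -45 ≡ 1 (mod 113)
The inverse is -45 mod 113 = 68
Verification: 5 × 68 = 340 = 3 × 113 + 1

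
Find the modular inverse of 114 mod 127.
114^(-1) ≡ 39 (mod 127). Verification: 114 × 39 = 4446 ≡ 1 (mod 127)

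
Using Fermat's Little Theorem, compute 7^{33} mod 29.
16

By Fermat's Little Theorem, a^(p-1) ≡ 1 (mod p) for prime p and gcd(a, p) = 1
Here p = 29, so 7^28 ≡ 1 (mod 29)
We can reduce the exponent: 33 mod 28 = 5
So 7^33 ≡ 7^5 (mod 29)
Computing: 7^5 mod 29 = 16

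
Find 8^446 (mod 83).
Using Fermat: 8^{82} ≡ 1 (mod 83). 446 ≡ 36 (mod 82). So 8^{446} ≡ 8^{36} ≡ 44 (mod 83)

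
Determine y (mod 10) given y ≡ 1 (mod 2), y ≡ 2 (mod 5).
7

Using the Chinese Remainder Theorem:
M = product of moduli = 10
For equation 1: M_1 = 5, 5 ≡ 1 (mod 2), inverse of 5 mod 2 is 1 (check: 1 × 1 = 1 ≡ 1 (mod 2))
For equation 2: M_2 = 2, 2 ≡ 2 (mod 5), inverse of 2 mod 5 is 3 (check: 2 × 3 = 6 ≡ 1 (mod 5))
Combine: y ≡ Σ r_i×M_i×(M_i⁻¹ mod m_i) = 1×5×1 + 2×2×3 = 5 + 12 = 17
17 mod 10 = 7
y ≡ 7 (mod 10)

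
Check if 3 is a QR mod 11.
By Euler's criterion: 3^{5} ≡ 1 (mod 11). Since this equals 1, 3 is a QR.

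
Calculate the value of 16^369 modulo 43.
Using Fermat: 16^{42} ≡ 1 (mod 43). 369 ≡ 33 (mod 42). So 16^{369} ≡ 16^{33} ≡ 21 (mod 43)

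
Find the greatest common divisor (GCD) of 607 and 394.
1

Using the Euclidean algorithm:
607 = 1 × 394 + 213
394 = 1 × 213 + 181
213 = 1 × 181 + 32
181 = 5 × 32 + 21
32 = 1 × 21 + 11
21 = 1 × 11 + 10
11 = 1 × 10 + 1
10 = 10 × 1 + 0

GCD(607, 394) = 1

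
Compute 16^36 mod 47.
Using repeated squaring. 36 = 32 + 4 (binary 100100). Repeated squaring mod 47: 16^1 ≡ 16; 16^2 ≡ 16² = 256 ≡ 21; 16^4 ≡ 21² = 441 ≡ 18; 16^8 ≡ 18² = 324 ≡ 42; 16^16 ≡ 42² = 1764 ≡ 25; 16^32 ≡ 25² = 625 ≡ 14. Multiply: 16^36 = 16^32 × 16^4 ≡ 14 × 18 (mod 47): 14 × 18 = 252 ≡ 17. So 16^36 ≡ 17 (mod 47).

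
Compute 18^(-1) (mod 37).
18^(-1) ≡ 35 (mod 37). Verification: 18 × 35 = 630 ≡ 1 (mod 37)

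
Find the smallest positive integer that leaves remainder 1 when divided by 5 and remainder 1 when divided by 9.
M = 5 × 9 = 45. M₁ = 9, y₁ ≡ 4 (mod 5). M₂ = 5, y₂ ≡ 2 (mod 9). x = 1×9×4 + 1×5×2 ≡ 1 (mod 45). The smallest positive such number is 1.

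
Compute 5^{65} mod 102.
5

Using successive squaring:
Binary expansion of 65: 1000001
Powers of 5 mod 102 (each is the square of the previous):
  5^1 ≡ 5 (mod 102)
  5^2 ≡ 5² = 25 ≡ 25 (mod 102)
  5^4 ≡ 25² = 625 ≡ 13 (mod 102)
  5^8 ≡ 13² = 169 ≡ 67 (mod 102)
  5^16 ≡ 67² = 4489 ≡ 1 (mod 102)
  5^32 ≡ 1² = 1 ≡ 1 (mod 102)
  5^64 ≡ 1² = 1 ≡ 1 (mod 102)
65 = 64 + 1, so 5^65 = 5^64 × 5^1 ≡ 1 × 5 (mod 102)
Multiplying step by step:
  1 × 5 = 5 ≡ 5 (mod 102)
Result: 5^65 ≡ 5 (mod 102)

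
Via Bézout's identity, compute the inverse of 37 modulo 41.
Extended GCD: 37(10) + 41(-9) = 1. So 37^(-1) ≡ 10 ≡ 10 (mod 41). Verify: 37 × 10 = 370 ≡ 1 (mod 41)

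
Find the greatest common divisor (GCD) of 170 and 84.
2

Using the Euclidean algorithm:
170 = 2 × 84 + 2
84 = 42 × 2 + 0

GCD(170, 84) = 2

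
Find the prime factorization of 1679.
23 × 73

Divide by primes starting from smallest:
1679 ÷ 23 = 73
73 ÷ 73 = 1

1679 = 23 × 73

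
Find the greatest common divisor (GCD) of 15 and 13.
1

Using the Euclidean algorithm:
15 = 1 × 13 + 2
13 = 6 × 2 + 1
2 = 2 × 1 + 0

GCD(15, 13) = 1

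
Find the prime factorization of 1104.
2^4 × 3 × 23

Divide by primes starting from smallest:
1104 ÷ 2 = 552
552 ÷ 2 = 276
276 ÷ 2 = 138
138 ÷ 2 = 69
69 ÷ 3 = 23
23 ÷ 23 = 1

1104 = 2^4 × 3 × 23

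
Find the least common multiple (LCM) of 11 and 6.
66

First find GCD(11, 6) using the Euclidean algorithm:
11 = 1 × 6 + 5
6 = 1 × 5 + 1
5 = 5 × 1 + 0
GCD(11, 6) = 1

LCM formula: LCM(a, b) = (a × b) / GCD(a, b)
LCM(11, 6) = (11 × 6) / 1
LCM(11, 6) = 66 / 1
LCM(11, 6) = 66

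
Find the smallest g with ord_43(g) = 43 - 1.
p - 1 = 42 has prime divisors 2, 3, 7. h is a primitive root mod 43 iff h^(42/q) ≢ 1 (mod 43) for each such q.
h = 2: 2^21 ≡ 42, 2^14 ≡ 1, 2^6 ≡ 21 (mod 43); 2^14 ≡ 1, so not a primitive root.
h = 3: 3^21 ≡ 42, 3^14 ≡ 36, 3^6 ≡ 41 (mod 43); none is 1, so 3 has order 42 and is a primitive root.
The smallest primitive root mod 43 is g = 3.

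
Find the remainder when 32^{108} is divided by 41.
By Fermat: 32^{40} ≡ 1 (mod 41). 108 = 2×40 + 28. So 32^{108} ≡ 32^{28} ≡ 1 (mod 41)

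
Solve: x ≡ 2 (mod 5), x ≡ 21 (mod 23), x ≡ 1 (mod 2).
M = 5 × 23 × 2 = 230. M₁ = 46, y₁ ≡ 1 (mod 5). M₂ = 10, y₂ ≡ 7 (mod 23). M₃ = 115, y₃ ≡ 1 (mod 2). x = 2×46×1 + 21×10×7 + 1×115×1 ≡ 67 (mod 230)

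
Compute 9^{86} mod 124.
45

Using successive squaring:
Binary expansion of 86: 1010110
Powers of 9 mod 124 (each is the square of the previous):
  9^1 ≡ 9 (mod 124)
  9^2 ≡ 9² = 81 ≡ 81 (mod 124)
  9^4 ≡ 81² = 6561 ≡ 113 (mod 124)
  9^8 ≡ 113² = 12769 ≡ 121 (mod 124)
  9^16 ≡ 121² = 14641 ≡ 9 (mod 124)
  9^32 ≡ 9² = 81 ≡ 81 (mod 124)
  9^64 ≡ 81² = 6561 ≡ 113 (mod 124)
86 = 64 + 16 + 4 + 2, so 9^86 = 9^64 × 9^16 × 9^4 × 9^2 ≡ 113 × 9 × 113 × 81 (mod 124)
Multiplying step by step:
  113 × 9 = 1017 ≡ 25 (mod 124)
  25 × 113 = 2825 ≡ 97 (mod 124)
  97 × 81 = 7857 ≡ 45 (mod 124)
Result: 9^86 ≡ 45 (mod 124)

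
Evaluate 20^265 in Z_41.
Using Fermat: 20^{40} ≡ 1 (mod 41). 265 ≡ 25 (mod 40). So 20^{265} ≡ 20^{25} ≡ 32 (mod 41)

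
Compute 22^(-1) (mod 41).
22^(-1) ≡ 28 (mod 41). Verification: 22 × 28 = 616 ≡ 1 (mod 41)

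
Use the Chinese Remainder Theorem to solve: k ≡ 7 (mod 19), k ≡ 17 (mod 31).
482

Using the Chinese Remainder Theorem:
M = product of moduli = 589
For equation 1: M_1 = 31, 31 ≡ 12 (mod 19), inverse of 31 mod 19 is 8 (check: 12 × 8 = 96 ≡ 1 (mod 19))
For equation 2: M_2 = 19, 19 ≡ 19 (mod 31), inverse of 19 mod 31 is 18 (check: 19 × 18 = 342 ≡ 1 (mod 31))
Combine: k ≡ Σ r_i×M_i×(M_i⁻¹ mod m_i) = 7×31×8 + 17×19×18 = 1736 + 5814 = 7550
7550 mod 589 = 482
k ≡ 482 (mod 589)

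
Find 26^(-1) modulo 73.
59

Using Extended Euclidean Algorithm:
gcd(26, 73) = 1
Bezout coefficients: 26 × -14 + 73 × 5 = 1
So 26 × -14 ≡ 1 (mod 73)
The inverse is -14 mod 73 = 59
Verification: 26 × 59 = 1534 = 21 × 73 + 1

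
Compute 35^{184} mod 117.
100

Using successive squaring:
Binary expansion of 184: 10111000
Powers of 35 mod 117 (each is the square of the previous):
  35^1 ≡ 35 (mod 117)
  35^2 ≡ 35² = 1225 ≡ 55 (mod 117)
  35^4 ≡ 55² = 3025 ≡ 100 (mod 117)
  35^8 ≡ 100² = 10000 ≡ 55 (mod 117)
  35^16 ≡ 55² = 3025 ≡ 100 (mod 117)
  35^32 ≡ 100² = 10000 ≡ 55 (mod 117)
  35^64 ≡ 55² = 3025 ≡ 100 (mod 117)
  35^128 ≡ 100² = 10000 ≡ 55 (mod 117)
184 = 128 + 32 + 16 + 8, so 35^184 = 35^128 × 35^32 × 35^16 × 35^8 ≡ 55 × 55 × 100 × 55 (mod 117)
Multiplying step by step:
  55 × 55 = 3025 ≡ 100 (mod 117)
  100 × 100 = 10000 ≡ 55 (mod 117)
  55 × 55 = 3025 ≡ 100 (mod 117)
Result: 35^184 ≡ 100 (mod 117)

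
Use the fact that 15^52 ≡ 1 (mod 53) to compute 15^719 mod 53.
By Fermat: 15^{52} ≡ 1 (mod 53). 719 ≡ 43 (mod 52). So 15^{719} ≡ 15^{43} ≡ 10 (mod 53)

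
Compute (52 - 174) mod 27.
13

(52 - 174) = -122
-122 mod 27 = 13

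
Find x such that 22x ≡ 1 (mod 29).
22^(-1) ≡ 4 (mod 29). Verification: 22 × 4 = 88 ≡ 1 (mod 29)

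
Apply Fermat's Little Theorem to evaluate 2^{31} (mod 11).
2

By Fermat's Little Theorem, a^(p-1) ≡ 1 (mod p) for prime p and gcd(a, p) = 1
Here p = 11, so 2^10 ≡ 1 (mod 11)
We can reduce the exponent: 31 mod 10 = 1
So 2^31 ≡ 2^1 (mod 11)
Computing: 2^1 mod 11 = 2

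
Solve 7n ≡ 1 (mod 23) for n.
10

Using Extended Euclidean Algorithm:
gcd(7, 23) = 1
Bezout coefficients: 7 × 10 + 23 × -3 = 1
So 7 × 10 ≡ 1 (mod 23)
The inverse is 10 mod 23 = 10
Verification: 7 × 10 = 70 = 3 × 23 + 1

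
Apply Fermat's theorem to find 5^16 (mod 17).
By Fermat's Little Theorem, 5^{16} ≡ 1 (mod 17) since 17 is prime and gcd(5, 17) = 1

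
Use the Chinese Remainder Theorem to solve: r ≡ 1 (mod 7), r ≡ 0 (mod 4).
M = 7 × 4 = 28. M₁ = 4, y₁ ≡ 2 (mod 7). M₂ = 7, y₂ ≡ 3 (mod 4). r = 1×4×2 + 0×7×3 ≡ 8 (mod 28)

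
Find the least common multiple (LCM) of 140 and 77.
1540

First find GCD(140, 77) using the Euclidean algorithm:
140 = 1 × 77 + 63
77 = 1 × 63 + 14
63 = 4 × 14 + 7
14 = 2 × 7 + 0
GCD(140, 77) = 7

LCM formula: LCM(a, b) = (a × b) / GCD(a, b)
LCM(140, 77) = (140 × 77) / 7
LCM(140, 77) = 10780 / 7
LCM(140, 77) = 1540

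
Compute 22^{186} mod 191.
104

Using successive squaring:
Binary expansion of 186: 10111010
Powers of 22 mod 191 (each is the square of the previous):
  22^1 ≡ 22 (mod 191)
  22^2 ≡ 22² = 484 ≡ 102 (mod 191)
  22^4 ≡ 102² = 10404 ≡ 90 (mod 191)
  22^8 ≡ 90² = 8100 ≡ 78 (mod 191)
  22^16 ≡ 78² = 6084 ≡ 163 (mod 191)
  22^32 ≡ 163² = 26569 ≡ 20 (mod 191)
  22^64 ≡ 20² = 400 ≡ 18 (mod 191)
  22^128 ≡ 18² = 324 ≡ 133 (mod 191)
186 = 128 + 32 + 16 + 8 + 2, so 22^186 = 22^128 × 22^32 × 22^16 × 22^8 × 22^2 ≡ 133 × 20 × 163 × 78 × 102 (mod 191)
Multiplying step by step:
  133 × 20 = 2660 ≡ 177 (mod 191)
  177 × 163 = 28851 ≡ 10 (mod 191)
  10 × 78 = 780 ≡ 16 (mod 191)
  16 × 102 = 1632 ≡ 104 (mod 191)
Result: 22^186 ≡ 104 (mod 191)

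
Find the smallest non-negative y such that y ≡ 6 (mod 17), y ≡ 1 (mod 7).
57

Using the Chinese Remainder Theorem:
M = product of moduli = 119
For equation 1: M_1 = 7, 7 ≡ 7 (mod 17), inverse of 7 mod 17 is 5 (check: 7 × 5 = 35 ≡ 1 (mod 17))
For equation 2: M_2 = 17, 17 ≡ 3 (mod 7), inverse of 17 mod 7 is 5 (check: 3 × 5 = 15 ≡ 1 (mod 7))
Combine: y ≡ Σ r_i×M_i×(M_i⁻¹ mod m_i) = 6×7×5 + 1×17×5 = 210 + 85 = 295
295 mod 119 = 57
y ≡ 57 (mod 119)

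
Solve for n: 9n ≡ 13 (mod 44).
21

Since gcd(9, 44) = 1 divides 13, a solution exists.
Multiply both sides by the inverse of 9 mod 44:
  9^(-1) mod 44 = 5
  x ≡ 5 × 13 ≡ 65 ≡ 21 (mod 44)
Verification: 9 × 21 = 189 = 4 × 44 + 13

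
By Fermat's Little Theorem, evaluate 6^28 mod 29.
By Fermat's Little Theorem, 6^{28} ≡ 1 (mod 29) since 29 is prime and gcd(6, 29) = 1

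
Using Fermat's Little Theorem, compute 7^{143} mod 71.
59

By Fermat's Little Theorem, a^(p-1) ≡ 1 (mod p) for prime p and gcd(a, p) = 1
Here p = 71, so 7^70 ≡ 1 (mod 71)
We can reduce the exponent: 143 mod 70 = 3
So 7^143 ≡ 7^3 (mod 71)
Computing: 7^3 mod 71 = 59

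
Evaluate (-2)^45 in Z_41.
Using Fermat: (-2)^{40} ≡ 1 (mod 41). 45 ≡ 5 (mod 40). So (-2)^{45} ≡ (-2)^{5} ≡ 9 (mod 41)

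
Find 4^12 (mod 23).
Using repeated squaring. 12 = 8 + 4 (binary 1100). Repeated squaring mod 23: 4^1 ≡ 4; 4^2 ≡ 4² = 16 ≡ 16; 4^4 ≡ 16² = 256 ≡ 3; 4^8 ≡ 3² = 9 ≡ 9. Multiply: 4^12 = 4^8 × 4^4 ≡ 9 × 3 (mod 23): 9 × 3 = 27 ≡ 4. So 4^12 ≡ 4 (mod 23).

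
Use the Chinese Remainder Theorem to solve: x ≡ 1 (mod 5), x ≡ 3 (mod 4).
M = 5 × 4 = 20. M₁ = 4, y₁ ≡ 4 (mod 5). M₂ = 5, y₂ ≡ 1 (mod 4). x = 1×4×4 + 3×5×1 ≡ 11 (mod 20)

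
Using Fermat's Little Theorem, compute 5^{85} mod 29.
5

By Fermat's Little Theorem, a^(p-1) ≡ 1 (mod p) for prime p and gcd(a, p) = 1
Here p = 29, so 5^28 ≡ 1 (mod 29)
We can reduce the exponent: 85 mod 28 = 1
So 5^85 ≡ 5^1 (mod 29)
Computing: 5^1 mod 29 = 5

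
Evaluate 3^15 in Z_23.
Using repeated squaring. 15 = 8 + 4 + 2 + 1 (binary 1111). Repeated squaring mod 23: 3^1 ≡ 3; 3^2 ≡ 3² = 9 ≡ 9; 3^4 ≡ 9² = 81 ≡ 12; 3^8 ≡ 12² = 144 ≡ 6. Multiply: 3^15 = 3^8 × 3^4 × 3^2 × 3^1 ≡ 6 × 12 × 9 × 3 (mod 23): 6 × 12 = 72 ≡ 3; 3 × 9 = 27 ≡ 4; 4 × 3 = 12 ≡ 12. So 3^15 ≡ 12 (mod 23).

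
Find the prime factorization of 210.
2 × 3 × 5 × 7

Divide by primes starting from smallest:
210 ÷ 2 = 105
105 ÷ 3 = 35
35 ÷ 5 = 7
7 ÷ 7 = 1

210 = 2 × 3 × 5 × 7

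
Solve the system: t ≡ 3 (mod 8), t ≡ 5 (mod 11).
M = 8 × 11 = 88. M₁ = 11, y₁ ≡ 3 (mod 8). M₂ = 8, y₂ ≡ 7 (mod 11). t = 3×11×3 + 5×8×7 ≡ 27 (mod 88)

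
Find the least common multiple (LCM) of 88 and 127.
11176

First find GCD(88, 127) using the Euclidean algorithm:
88 = 0 × 127 + 88
127 = 1 × 88 + 39
88 = 2 × 39 + 10
39 = 3 × 10 + 9
10 = 1 × 9 + 1
9 = 9 × 1 + 0
GCD(88, 127) = 1

LCM formula: LCM(a, b) = (a × b) / GCD(a, b)
LCM(88, 127) = (88 × 127) / 1
LCM(88, 127) = 11176 / 1
LCM(88, 127) = 11176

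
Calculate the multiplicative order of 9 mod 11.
Powers of 9 mod 11: 9^1≡9, 9^2≡4, 9^3≡3, 9^4≡5, 9^5≡1. Order = 5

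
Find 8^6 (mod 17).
6 = 4 + 2 (binary 110). Repeated squaring mod 17: 8^1 ≡ 8; 8^2 ≡ 8² = 64 ≡ 13; 8^4 ≡ 13² = 169 ≡ 16. Multiply: 8^6 = 8^4 × 8^2 ≡ 16 × 13 (mod 17): 16 × 13 = 208 ≡ 4. So 8^6 ≡ 4 (mod 17).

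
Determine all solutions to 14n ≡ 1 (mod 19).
15

Since gcd(14, 19) = 1 divides 1, a solution exists.
Multiply both sides by the inverse of 14 mod 19:
  14^(-1) mod 19 = 15
  x ≡ 15 × 1 ≡ 15 ≡ 15 (mod 19)
Verification: 14 × 15 = 210 = 11 × 19 + 1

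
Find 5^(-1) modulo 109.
22

Using Extended Euclidean Algorithm:
gcd(5, 109) = 1
Bezout coefficients: 5 × 22 + 109 × -1 = 1
So 5 × 22 ≡ 1 (mod 109)
The inverse is 22 mod 109 = 22
Verification: 5 × 22 = 110 = 1 × 109 + 1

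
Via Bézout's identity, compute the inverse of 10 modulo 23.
Extended GCD: 10(7) + 23(-3) = 1. So 10^(-1) ≡ 7 ≡ 7 (mod 23). Verify: 10 × 7 = 70 ≡ 1 (mod 23)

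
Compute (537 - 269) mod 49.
23

(537 - 269) = 268
268 mod 49 = 23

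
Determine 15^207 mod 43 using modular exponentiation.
Using Fermat: 15^{42} ≡ 1 (mod 43). 207 ≡ 39 (mod 42). So 15^{207} ≡ 15^{39} ≡ 41 (mod 43)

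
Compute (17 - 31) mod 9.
4

(17 - 31) = -14
-14 mod 9 = 4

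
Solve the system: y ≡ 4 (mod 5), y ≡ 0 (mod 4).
M = 5 × 4 = 20. M₁ = 4, y₁ ≡ 4 (mod 5). M₂ = 5, y₂ ≡ 1 (mod 4). y = 4×4×4 + 0×5×1 ≡ 4 (mod 20)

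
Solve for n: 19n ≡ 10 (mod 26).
6

Since gcd(19, 26) = 1 divides 10, a solution exists.
Multiply both sides by the inverse of 19 mod 26:
  19^(-1) mod 26 = 11
  x ≡ 11 × 10 ≡ 110 ≡ 6 (mod 26)
Verification: 19 × 6 = 114 = 4 × 26 + 10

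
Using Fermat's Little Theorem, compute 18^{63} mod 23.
16

By Fermat's Little Theorem, a^(p-1) ≡ 1 (mod p) for prime p and gcd(a, p) = 1
Here p = 23, so 18^22 ≡ 1 (mod 23)
We can reduce the exponent: 63 mod 22 = 19
So 18^63 ≡ 18^19 (mod 23)
Computing: 18^19 mod 23 = 16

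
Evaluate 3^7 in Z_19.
7 = 4 + 2 + 1 (binary 111). Repeated squaring mod 19: 3^1 ≡ 3; 3^2 ≡ 3² = 9 ≡ 9; 3^4 ≡ 9² = 81 ≡ 5. Multiply: 3^7 = 3^4 × 3^2 × 3^1 ≡ 5 × 9 × 3 (mod 19): 5 × 9 = 45 ≡ 7; 7 × 3 = 21 ≡ 2. So 3^7 ≡ 2 (mod 19).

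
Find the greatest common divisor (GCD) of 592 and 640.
16

Using the Euclidean algorithm:
592 = 0 × 640 + 592
640 = 1 × 592 + 48
592 = 12 × 48 + 16
48 = 3 × 16 + 0

GCD(592, 640) = 16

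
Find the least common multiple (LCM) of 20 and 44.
220

First find GCD(20, 44) using the Euclidean algorithm:
20 = 0 × 44 + 20
44 = 2 × 20 + 4
20 = 5 × 4 + 0
GCD(20, 44) = 4

LCM formula: LCM(a, b) = (a × b) / GCD(a, b)
LCM(20, 44) = (20 × 44) / 4
LCM(20, 44) = 880 / 4
LCM(20, 44) = 220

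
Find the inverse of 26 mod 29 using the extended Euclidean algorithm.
Extended GCD: 26(-10) + 29(9) = 1. So 26^(-1) ≡ 19 ≡ 19 (mod 29). Verify: 26 × 19 = 494 ≡ 1 (mod 29)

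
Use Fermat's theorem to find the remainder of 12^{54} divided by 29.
28

By Fermat's Little Theorem, a^(p-1) ≡ 1 (mod p) for prime p and gcd(a, p) = 1
Here p = 29, so 12^28 ≡ 1 (mod 29)
We can reduce the exponent: 54 mod 28 = 26
So 12^54 ≡ 12^26 (mod 29)
Computing: 12^26 mod 29 = 28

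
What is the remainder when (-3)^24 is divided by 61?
Using repeated squaring. (-3) ≡ 58 (mod 61). 24 = 16 + 8 (binary 11000). Repeated squaring mod 61: 58^1 ≡ 58; 58^2 ≡ 58² = 3364 ≡ 9; 58^4 ≡ 9² = 81 ≡ 20; 58^8 ≡ 20² = 400 ≡ 34; 58^16 ≡ 34² = 1156 ≡ 58. Multiply: (-3)^24 ≡ 58^16 × 58^8 ≡ 58 × 34 (mod 61): 58 × 34 = 1972 ≡ 20. So (-3)^24 ≡ 20 (mod 61).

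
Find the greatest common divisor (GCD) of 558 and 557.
1

Using the Euclidean algorithm:
558 = 1 × 557 + 1
557 = 557 × 1 + 0

GCD(558, 557) = 1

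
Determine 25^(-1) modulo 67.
25^(-1) ≡ 59 (mod 67). Verification: 25 × 59 = 1475 ≡ 1 (mod 67)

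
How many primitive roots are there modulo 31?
8

The number of primitive roots modulo p is φ(p-1) = φ(30)
φ(30) = 8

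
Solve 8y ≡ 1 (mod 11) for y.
7

Using Extended Euclidean Algorithm:
gcd(8, 11) = 1
Bezout coefficients: 8 × -4 + 11 × 3 = 1
So 8 × -4 ≡ 1 (mod 11)
The inverse is -4 mod 11 = 7
Verification: 8 × 7 = 56 = 5 × 11 + 1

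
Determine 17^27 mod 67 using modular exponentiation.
Using repeated squaring. 27 = 16 + 8 + 2 + 1 (binary 11011). Repeated squaring mod 67: 17^1 ≡ 17; 17^2 ≡ 17² = 289 ≡ 21; 17^4 ≡ 21² = 441 ≡ 39; 17^8 ≡ 39² = 1521 ≡ 47; 17^16 ≡ 47² = 2209 ≡ 65. Multiply: 17^27 = 17^16 × 17^8 × 17^2 × 17^1 ≡ 65 × 47 × 21 × 17 (mod 67): 65 × 47 = 3055 ≡ 40; 40 × 21 = 840 ≡ 36; 36 × 17 = 612 ≡ 9. So 17^27 ≡ 9 (mod 67).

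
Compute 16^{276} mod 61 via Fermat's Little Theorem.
20

By Fermat's Little Theorem, a^(p-1) ≡ 1 (mod p) for prime p and gcd(a, p) = 1
Here p = 61, so 16^60 ≡ 1 (mod 61)
We can reduce the exponent: 276 mod 60 = 36
So 16^276 ≡ 16^36 (mod 61)
Computing: 16^36 mod 61 = 20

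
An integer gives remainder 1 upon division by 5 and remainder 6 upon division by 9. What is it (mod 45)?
M = 5 × 9 = 45. M₁ = 9, y₁ ≡ 4 (mod 5). M₂ = 5, y₂ ≡ 2 (mod 9). k = 1×9×4 + 6×5×2 ≡ 6 (mod 45). The smallest positive such number is 6.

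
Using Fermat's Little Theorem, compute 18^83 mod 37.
By Fermat: 18^{36} ≡ 1 (mod 37). 83 = 2×36 + 11. So 18^{83} ≡ 18^{11} ≡ 17 (mod 37)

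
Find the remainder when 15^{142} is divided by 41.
By Fermat: 15^{40} ≡ 1 (mod 41). 142 = 3×40 + 22. So 15^{142} ≡ 15^{22} ≡ 21 (mod 41)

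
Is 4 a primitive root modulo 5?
p - 1 = 4 has prime divisors 2. Check 4^(4/q) mod 5 for each: 4^(4/2) = 4^2 ≡ 1 (mod 5). Since 4^2 ≡ 1 (mod 5), the order of 4 divides 2 (in fact the order is 2) ≠ 4, so it is not a primitive root.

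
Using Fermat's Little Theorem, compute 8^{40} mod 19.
11

By Fermat's Little Theorem, a^(p-1) ≡ 1 (mod p) for prime p and gcd(a, p) = 1
Here p = 19, so 8^18 ≡ 1 (mod 19)
We can reduce the exponent: 40 mod 18 = 4
So 8^40 ≡ 8^4 (mod 19)
Computing: 8^4 mod 19 = 11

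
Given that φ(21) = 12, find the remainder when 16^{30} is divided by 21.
By Euler: 16^{12} ≡ 1 (mod 21) since gcd(16, 21) = 1. 30 = 2×12 + 6. So 16^{30} ≡ 16^{6} ≡ 1 (mod 21)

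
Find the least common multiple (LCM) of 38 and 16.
304

First find GCD(38, 16) using the Euclidean algorithm:
38 = 2 × 16 + 6
16 = 2 × 6 + 4
6 = 1 × 4 + 2
4 = 2 × 2 + 0
GCD(38, 16) = 2

LCM formula: LCM(a, b) = (a × b) / GCD(a, b)
LCM(38, 16) = (38 × 16) / 2
LCM(38, 16) = 608 / 2
LCM(38, 16) = 304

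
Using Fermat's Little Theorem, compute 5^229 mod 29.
By Fermat: 5^{28} ≡ 1 (mod 29). 229 ≡ 5 (mod 28). So 5^{229} ≡ 5^{5} ≡ 22 (mod 29)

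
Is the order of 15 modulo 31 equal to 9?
No, the actual order is 10, not 9.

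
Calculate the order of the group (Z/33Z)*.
20

Prime factorization: 33 = 3 × 11
Using the formula φ(n) = n × Π(1 - 1/p) for each prime factor p:
φ(33) = 33 × (1 - 1/3) × (1 - 1/11)
φ(33) = 20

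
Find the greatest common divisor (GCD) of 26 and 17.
1

Using the Euclidean algorithm:
26 = 1 × 17 + 9
17 = 1 × 9 + 8
9 = 1 × 8 + 1
8 = 8 × 1 + 0

GCD(26, 17) = 1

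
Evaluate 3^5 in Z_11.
5 = 4 + 1 (binary 101). Repeated squaring mod 11: 3^1 ≡ 3; 3^2 ≡ 3² = 9 ≡ 9; 3^4 ≡ 9² = 81 ≡ 4. Multiply: 3^5 = 3^4 × 3^1 ≡ 4 × 3 (mod 11): 4 × 3 = 12 ≡ 1. So 3^5 ≡ 1 (mod 11).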